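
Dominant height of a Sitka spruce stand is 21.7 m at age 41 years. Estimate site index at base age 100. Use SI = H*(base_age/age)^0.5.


Formula: SI = H_dom * (base_age / age)^0.5
Age ratio = 100 / 41 = 2.43902
sqrt(age_ratio) = 1.56174
SI = 21.7 * 1.56174 = 33.9 m

33.9


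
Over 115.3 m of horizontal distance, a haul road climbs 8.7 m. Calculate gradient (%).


Formula: Gradient = rise / run * 100
Gradient = 8.7 / 115.3 * 100 = 7.5%

7.5


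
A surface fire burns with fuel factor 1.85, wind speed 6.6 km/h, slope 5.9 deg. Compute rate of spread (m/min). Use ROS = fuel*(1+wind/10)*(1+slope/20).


Formula: ROS = fuel * (1 + wind/10) * (1 + slope/20)
Wind factor = 1 + 6.6/10 = 1.66
Slope factor = 1 + 5.9/20 = 1.295
ROS = 1.85 * 1.66 * 1.295 = 3.98 m/min

3.98


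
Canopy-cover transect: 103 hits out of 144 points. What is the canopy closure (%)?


Formula: Canopy closure = covered points / total points * 100
Closure = 103 / 144 * 100
Closure = 0.7153 * 100 = 71.5%

71.5


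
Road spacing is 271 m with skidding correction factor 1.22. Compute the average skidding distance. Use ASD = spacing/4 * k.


Formula: ASD = (spacing / 4) * correction
Uncorrected distance = spacing / 4 = 271 / 4 = 67.75 m
ASD = 67.75 * 1.22 = 83 m

83


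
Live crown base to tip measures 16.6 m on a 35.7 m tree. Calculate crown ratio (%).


Formula: Crown Ratio = (Crown Length / Total Height) * 100
CR = (16.6 m / 35.7 m) * 100
CR = 0.465 * 100 = 46.5%

46.5


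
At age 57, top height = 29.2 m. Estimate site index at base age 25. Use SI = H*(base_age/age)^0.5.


Formula: SI = H_dom * (base_age / age)^0.5
Age ratio = 25 / 57 = 0.4386
sqrt(age_ratio) = 0.66227
SI = 29.2 * 0.66227 = 19.3 m

19.3


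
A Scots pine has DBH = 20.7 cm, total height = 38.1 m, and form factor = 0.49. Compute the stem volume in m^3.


Formula: V = pi * (DBH/200)^2 * H * ff
Radius = DBH/200 = 20.7/200 = 0.1035 m
Radius^2 = 0.1035^2 = 0.01071225 m^2
V = pi * 0.01071225 * 38.1 * 0.49
V = 0.628 m^3

0.628


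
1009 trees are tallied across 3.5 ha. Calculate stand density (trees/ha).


Formula: Stand Density = N_trees / Area_ha
Density = 1009 trees / 3.5 ha
Density = 288 trees/ha

288


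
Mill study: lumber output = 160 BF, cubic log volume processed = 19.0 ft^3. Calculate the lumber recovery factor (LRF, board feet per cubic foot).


Formula: LRF = Lumber Output (BF) / Log Input (ft^3)
LRF = 160 BF / 19.0 ft^3
LRF = 8.42 BF/ft^3

8.42


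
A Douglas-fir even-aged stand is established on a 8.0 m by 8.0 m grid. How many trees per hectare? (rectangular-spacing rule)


Formula: TPH = 10000 m^2/ha / (spacing_x * spacing_y)
Area per tree = 8.0 m * 8.0 m = 64.0 m^2
TPH = 10000 / 64.0 = 156 trees/ha

156


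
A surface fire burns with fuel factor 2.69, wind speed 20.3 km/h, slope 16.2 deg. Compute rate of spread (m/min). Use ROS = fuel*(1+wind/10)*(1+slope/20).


Formula: ROS = fuel * (1 + wind/10) * (1 + slope/20)
Wind factor = 1 + 20.3/10 = 3.03
Slope factor = 1 + 16.2/20 = 1.81
ROS = 2.69 * 3.03 * 1.81 = 14.75 m/min

14.75


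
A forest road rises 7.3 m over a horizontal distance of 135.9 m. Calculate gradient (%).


Formula: Gradient = rise / run * 100
Gradient = 7.3 / 135.9 * 100 = 5.4%

5.4


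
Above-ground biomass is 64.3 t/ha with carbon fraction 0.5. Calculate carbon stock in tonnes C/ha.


Formula: Carbon Stock = Biomass * Carbon Fraction
C = 64.3 t/ha * 0.5
C = 32.2 t C/ha

32.2


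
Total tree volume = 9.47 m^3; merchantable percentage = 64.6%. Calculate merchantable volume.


Formula: MV = V_total * (merchantable_pct / 100)
Merchantable fraction = 64.6% / 100 = 0.646
MV = 9.47 m^3 * 0.646 = 6.118 m^3

6.118


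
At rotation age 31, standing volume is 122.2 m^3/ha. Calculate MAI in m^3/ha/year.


Formula: MAI = Total Volume / Stand Age
MAI = 122.2 m^3/ha / 31 years
MAI = 3.94 m^3/ha/year

3.94


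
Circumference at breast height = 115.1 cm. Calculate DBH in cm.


Formula: DBH = C / pi
DBH = 115.1 / pi
pi = 3.14159...
DBH = 36.6 cm

36.6


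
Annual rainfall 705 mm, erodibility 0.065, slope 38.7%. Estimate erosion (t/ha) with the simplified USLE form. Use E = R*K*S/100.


Formula: E = R * K * S / 100  (simplified USLE)
R * K = 705 * 0.065 = 45.825
E = 45.825 * 38.7 / 100 = 17.73 t/ha

17.73


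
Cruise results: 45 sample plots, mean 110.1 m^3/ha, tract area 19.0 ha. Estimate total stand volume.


Formula: Total Volume = Mean Volume per ha * Total Area
Total Volume = 110.1 m^3/ha * 19.0 ha
Total Volume = 2092 m^3

2092


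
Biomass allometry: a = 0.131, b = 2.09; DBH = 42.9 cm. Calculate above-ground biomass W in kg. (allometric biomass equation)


Formula: W = a * DBH^b  (allometric power law)
DBH^b = 42.9^2.09 = 2581.2837
W = 0.131 * 2581.2837 = 338.1 kg

338.1


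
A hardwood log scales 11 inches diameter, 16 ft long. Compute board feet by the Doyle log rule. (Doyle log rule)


Doyle: BF = (D - 4)^2 * L / 16
Adjusted diameter = 11 - 4 = 7 in
(D-4)^2 = 7^2 = 49
BF = 49 * 16 / 16 = 49 BF

49


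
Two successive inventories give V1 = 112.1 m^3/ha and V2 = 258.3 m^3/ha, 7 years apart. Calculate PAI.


Formula: PAI = (V_T2 - V_T1) / (T2 - T1)
Volume increment = 258.3 - 112.1 = 146.2 m^3/ha
PAI = 146.2 / 7 = 20.89 m^3/ha/year

20.89


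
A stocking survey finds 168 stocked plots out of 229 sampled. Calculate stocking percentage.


Formula: Stocking % = stocked plots / total plots * 100
Stocking = 168 / 229 * 100
Stocking = 0.7336 * 100 = 73.4%

73.4


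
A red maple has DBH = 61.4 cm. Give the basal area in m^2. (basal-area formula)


Formula: BA = pi * (DBH/2)^2 / 10000  (cm^2 to m^2)
Radius = DBH/2 = 61.4/2 = 30.7 cm
BA = pi * 30.7^2 / 10000
   = 2960.9197 cm^2 / 10000
   = 0.2961 m^2

0.2961


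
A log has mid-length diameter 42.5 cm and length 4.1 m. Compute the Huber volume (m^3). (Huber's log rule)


Huber: V = Am * L,  Am = pi*(Dm/200)^2
Am = pi*(42.5/200)^2 = 0.141863 m^2
V = 0.141863*4.1 = 0.5816 m^3

0.5816


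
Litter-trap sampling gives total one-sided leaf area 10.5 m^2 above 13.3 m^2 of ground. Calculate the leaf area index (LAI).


Formula: LAI = total leaf area / ground area  (dimensionless)
LAI = 10.5 m^2 / 13.3 m^2
LAI = 0.79

0.79


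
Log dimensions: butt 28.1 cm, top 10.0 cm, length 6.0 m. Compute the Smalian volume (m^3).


Smalian: V = (A1 + A2)/2 * L,  A = pi*(D/200)^2
A1 = pi*(28.1/200)^2 = 0.062016 m^2
A2 = pi*(10.0/200)^2 = 0.007854 m^2
V = (0.062016+0.007854)/2*6.0 = 0.2096 m^3

0.2096


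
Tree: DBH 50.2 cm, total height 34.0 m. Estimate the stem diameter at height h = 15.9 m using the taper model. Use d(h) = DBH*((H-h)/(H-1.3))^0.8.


Taper: d(h) = DBH * ((H - h) / (H - 1.3))^0.8
Numerator = H - h = 34.0 - 15.9 = 18.1 m
Denominator = H - 1.3 = 34.0 - 1.3 = 32.7 m
Ratio = 18.1 / 32.7 = 0.55352
d = 50.2 * 0.55352^0.8 = 31.3 cm

31.3


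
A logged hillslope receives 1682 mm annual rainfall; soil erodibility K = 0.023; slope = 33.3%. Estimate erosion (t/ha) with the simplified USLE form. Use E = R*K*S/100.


Formula: E = R * K * S / 100  (simplified USLE)
R * K = 1682 * 0.023 = 38.686
E = 38.686 * 33.3 / 100 = 12.88 t/ha

12.88


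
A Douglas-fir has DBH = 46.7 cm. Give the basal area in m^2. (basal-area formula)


Formula: BA = pi * (DBH/2)^2 / 10000  (cm^2 to m^2)
Radius = DBH/2 = 46.7/2 = 23.35 cm
BA = pi * 23.35^2 / 10000
   = 1712.867 cm^2 / 10000
   = 0.1713 m^2

0.1713


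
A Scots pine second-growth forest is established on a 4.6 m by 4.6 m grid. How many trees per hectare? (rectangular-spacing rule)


Formula: TPH = 10000 m^2/ha / (spacing_x * spacing_y)
Area per tree = 4.6 m * 4.6 m = 21.16 m^2
TPH = 10000 / 21.16 = 473 trees/ha

473


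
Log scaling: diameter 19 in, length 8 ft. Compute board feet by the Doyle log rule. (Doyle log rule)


Doyle: BF = (D - 4)^2 * L / 16
Adjusted diameter = 19 - 4 = 15 in
(D-4)^2 = 15^2 = 225
BF = 225 * 8 / 16 = 113 BF

113


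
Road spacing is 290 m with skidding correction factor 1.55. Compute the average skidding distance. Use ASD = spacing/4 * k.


Formula: ASD = (spacing / 4) * correction
Uncorrected distance = spacing / 4 = 290 / 4 = 72.5 m
ASD = 72.5 * 1.55 = 112 m

112


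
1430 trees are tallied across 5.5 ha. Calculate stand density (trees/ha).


Formula: Stand Density = N_trees / Area_ha
Density = 1430 trees / 5.5 ha
Density = 260 trees/ha

260


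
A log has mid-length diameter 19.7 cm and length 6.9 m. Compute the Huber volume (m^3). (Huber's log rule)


Huber: V = Am * L,  Am = pi*(Dm/200)^2
Am = pi*(19.7/200)^2 = 0.030481 m^2
V = 0.030481*6.9 = 0.2103 m^3

0.2103


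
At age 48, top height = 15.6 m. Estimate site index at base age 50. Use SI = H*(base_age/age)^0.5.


Formula: SI = H_dom * (base_age / age)^0.5
Age ratio = 50 / 48 = 1.04167
sqrt(age_ratio) = 1.02062
SI = 15.6 * 1.02062 = 15.9 m

15.9


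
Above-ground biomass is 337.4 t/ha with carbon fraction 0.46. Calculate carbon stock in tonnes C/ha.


Formula: Carbon Stock = Biomass * Carbon Fraction
C = 337.4 t/ha * 0.46
C = 155.2 t C/ha

155.2


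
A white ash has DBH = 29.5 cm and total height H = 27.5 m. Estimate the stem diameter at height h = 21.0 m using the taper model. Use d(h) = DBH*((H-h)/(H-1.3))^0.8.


Taper: d(h) = DBH * ((H - h) / (H - 1.3))^0.8
Numerator = H - h = 27.5 - 21.0 = 6.5 m
Denominator = H - 1.3 = 27.5 - 1.3 = 26.2 m
Ratio = 6.5 / 26.2 = 0.24809
d = 29.5 * 0.24809^0.8 = 9.7 cm

9.7


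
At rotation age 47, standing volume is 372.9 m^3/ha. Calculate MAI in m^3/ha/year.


Formula: MAI = Total Volume / Stand Age
MAI = 372.9 m^3/ha / 47 years
MAI = 7.93 m^3/ha/year

7.93


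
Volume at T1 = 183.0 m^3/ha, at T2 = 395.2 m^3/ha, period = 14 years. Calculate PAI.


Formula: PAI = (V_T2 - V_T1) / (T2 - T1)
Volume increment = 395.2 - 183.0 = 212.2 m^3/ha
PAI = 212.2 / 14 = 15.16 m^3/ha/year

15.16


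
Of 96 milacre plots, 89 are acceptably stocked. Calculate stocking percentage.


Formula: Stocking % = stocked plots / total plots * 100
Stocking = 89 / 96 * 100
Stocking = 0.9271 * 100 = 92.7%

92.7


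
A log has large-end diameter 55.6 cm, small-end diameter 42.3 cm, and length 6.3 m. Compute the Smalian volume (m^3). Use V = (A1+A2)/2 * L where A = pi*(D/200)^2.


Smalian: V = (A1 + A2)/2 * L,  A = pi*(D/200)^2
A1 = pi*(55.6/200)^2 = 0.242795 m^2
A2 = pi*(42.3/200)^2 = 0.140531 m^2
V = (0.242795+0.140531)/2*6.3 = 1.2075 m^3

1.2075


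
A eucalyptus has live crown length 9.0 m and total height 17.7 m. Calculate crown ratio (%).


Formula: Crown Ratio = (Crown Length / Total Height) * 100
CR = (9.0 m / 17.7 m) * 100
CR = 0.5085 * 100 = 50.8%

50.8


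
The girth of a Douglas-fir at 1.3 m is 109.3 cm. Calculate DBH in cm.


Formula: DBH = C / pi
DBH = 109.3 / pi
pi = 3.14159...
DBH = 34.8 cm

34.8


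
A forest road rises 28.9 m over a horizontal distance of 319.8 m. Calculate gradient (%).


Formula: Gradient = rise / run * 100
Gradient = 28.9 / 319.8 * 100 = 9.0%

9.0


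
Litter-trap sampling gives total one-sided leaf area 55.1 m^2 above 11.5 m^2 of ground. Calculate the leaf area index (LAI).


Formula: LAI = total leaf area / ground area  (dimensionless)
LAI = 55.1 m^2 / 11.5 m^2
LAI = 4.79

4.79


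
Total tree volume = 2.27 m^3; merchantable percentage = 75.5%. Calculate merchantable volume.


Formula: MV = V_total * (merchantable_pct / 100)
Merchantable fraction = 75.5% / 100 = 0.755
MV = 2.27 m^3 * 0.755 = 1.714 m^3

1.714


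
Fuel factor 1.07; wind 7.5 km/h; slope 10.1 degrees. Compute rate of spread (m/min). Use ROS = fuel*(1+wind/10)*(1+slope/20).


Formula: ROS = fuel * (1 + wind/10) * (1 + slope/20)
Wind factor = 1 + 7.5/10 = 1.75
Slope factor = 1 + 10.1/20 = 1.505
ROS = 1.07 * 1.75 * 1.505 = 2.82 m/min

2.82


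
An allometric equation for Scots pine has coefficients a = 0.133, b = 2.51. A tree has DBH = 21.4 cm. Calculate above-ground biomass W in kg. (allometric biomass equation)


Formula: W = a * DBH^b  (allometric power law)
DBH^b = 21.4^2.51 = 2184.4322
W = 0.133 * 2184.4322 = 290.5 kg

290.5


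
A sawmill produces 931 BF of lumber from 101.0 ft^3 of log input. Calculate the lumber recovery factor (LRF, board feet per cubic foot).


Formula: LRF = Lumber Output (BF) / Log Input (ft^3)
LRF = 931 BF / 101.0 ft^3
LRF = 9.22 BF/ft^3

9.22


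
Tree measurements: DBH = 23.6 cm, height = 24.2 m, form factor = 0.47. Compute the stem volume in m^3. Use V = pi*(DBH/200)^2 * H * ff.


Formula: V = pi * (DBH/200)^2 * H * ff
Radius = DBH/200 = 23.6/200 = 0.118 m
Radius^2 = 0.118^2 = 0.013924 m^2
V = pi * 0.013924 * 24.2 * 0.47
V = 0.498 m^3

0.498


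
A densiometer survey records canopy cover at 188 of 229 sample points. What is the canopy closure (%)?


Formula: Canopy closure = covered points / total points * 100
Closure = 188 / 229 * 100
Closure = 0.821 * 100 = 82.1%

82.1


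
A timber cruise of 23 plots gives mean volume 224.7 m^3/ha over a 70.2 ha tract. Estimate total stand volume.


Formula: Total Volume = Mean Volume per ha * Total Area
Total Volume = 224.7 m^3/ha * 70.2 ha
Total Volume = 15774 m^3

15774


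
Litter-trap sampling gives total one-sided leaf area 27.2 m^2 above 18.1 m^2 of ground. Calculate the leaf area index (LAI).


Formula: LAI = total leaf area / ground area  (dimensionless)
LAI = 27.2 m^2 / 18.1 m^2
LAI = 1.5

1.5


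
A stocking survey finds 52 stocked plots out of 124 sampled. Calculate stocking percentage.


Formula: Stocking % = stocked plots / total plots * 100
Stocking = 52 / 124 * 100
Stocking = 0.4194 * 100 = 41.9%

41.9


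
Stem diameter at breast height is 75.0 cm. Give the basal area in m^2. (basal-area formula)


Formula: BA = pi * (DBH/2)^2 / 10000  (cm^2 to m^2)
Radius = DBH/2 = 75.0/2 = 37.5 cm
BA = pi * 37.5^2 / 10000
   = 4417.8647 cm^2 / 10000
   = 0.4418 m^2

0.4418


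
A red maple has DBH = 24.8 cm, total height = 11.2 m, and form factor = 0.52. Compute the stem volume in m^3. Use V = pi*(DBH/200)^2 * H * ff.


Formula: V = pi * (DBH/200)^2 * H * ff
Radius = DBH/200 = 24.8/200 = 0.124 m
Radius^2 = 0.124^2 = 0.015376 m^2
V = pi * 0.015376 * 11.2 * 0.52
V = 0.281 m^3

0.281


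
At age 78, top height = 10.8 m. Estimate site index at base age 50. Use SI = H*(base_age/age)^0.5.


Formula: SI = H_dom * (base_age / age)^0.5
Age ratio = 50 / 78 = 0.64103
sqrt(age_ratio) = 0.80064
SI = 10.8 * 0.80064 = 8.6 m

8.6


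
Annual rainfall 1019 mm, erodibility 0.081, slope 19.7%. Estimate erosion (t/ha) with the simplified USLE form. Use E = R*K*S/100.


Formula: E = R * K * S / 100  (simplified USLE)
R * K = 1019 * 0.081 = 82.539
E = 82.539 * 19.7 / 100 = 16.26 t/ha

16.26


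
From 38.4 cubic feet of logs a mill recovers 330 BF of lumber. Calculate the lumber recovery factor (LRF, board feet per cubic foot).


Formula: LRF = Lumber Output (BF) / Log Input (ft^3)
LRF = 330 BF / 38.4 ft^3
LRF = 8.59 BF/ft^3

8.59


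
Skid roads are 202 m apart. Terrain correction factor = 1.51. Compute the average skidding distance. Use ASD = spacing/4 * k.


Formula: ASD = (spacing / 4) * correction
Uncorrected distance = spacing / 4 = 202 / 4 = 50.5 m
ASD = 50.5 * 1.51 = 76 m

76


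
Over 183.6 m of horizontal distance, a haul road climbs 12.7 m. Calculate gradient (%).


Formula: Gradient = rise / run * 100
Gradient = 12.7 / 183.6 * 100 = 6.9%

6.9


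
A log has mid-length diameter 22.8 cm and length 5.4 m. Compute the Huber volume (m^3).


Huber: V = Am * L,  Am = pi*(Dm/200)^2
Am = pi*(22.8/200)^2 = 0.040828 m^2
V = 0.040828*5.4 = 0.2205 m^3

0.2205


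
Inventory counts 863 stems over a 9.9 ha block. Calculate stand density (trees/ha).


Formula: Stand Density = N_trees / Area_ha
Density = 863 trees / 9.9 ha
Density = 87 trees/ha

87


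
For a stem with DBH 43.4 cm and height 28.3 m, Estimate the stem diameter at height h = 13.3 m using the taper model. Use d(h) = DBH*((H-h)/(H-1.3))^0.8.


Taper: d(h) = DBH * ((H - h) / (H - 1.3))^0.8
Numerator = H - h = 28.3 - 13.3 = 15.0 m
Denominator = H - 1.3 = 28.3 - 1.3 = 27.0 m
Ratio = 15.0 / 27.0 = 0.55556
d = 43.4 * 0.55556^0.8 = 27.1 cm

27.1


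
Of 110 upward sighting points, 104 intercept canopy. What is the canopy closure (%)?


Formula: Canopy closure = covered points / total points * 100
Closure = 104 / 110 * 100
Closure = 0.9455 * 100 = 94.5%

94.5


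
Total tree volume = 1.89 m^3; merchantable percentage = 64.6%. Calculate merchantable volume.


Formula: MV = V_total * (merchantable_pct / 100)
Merchantable fraction = 64.6% / 100 = 0.646
MV = 1.89 m^3 * 0.646 = 1.221 m^3

1.221


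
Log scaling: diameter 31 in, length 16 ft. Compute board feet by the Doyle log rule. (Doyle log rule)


Doyle: BF = (D - 4)^2 * L / 16
Adjusted diameter = 31 - 4 = 27 in
(D-4)^2 = 27^2 = 729
BF = 729 * 16 / 16 = 729 BF

729


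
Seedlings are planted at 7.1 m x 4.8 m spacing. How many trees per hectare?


Formula: TPH = 10000 m^2/ha / (spacing_x * spacing_y)
Area per tree = 7.1 m * 4.8 m = 34.08 m^2
TPH = 10000 / 34.08 = 293 trees/ha

293


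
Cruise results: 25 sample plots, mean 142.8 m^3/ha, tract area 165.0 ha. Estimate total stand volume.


Formula: Total Volume = Mean Volume per ha * Total Area
Total Volume = 142.8 m^3/ha * 165.0 ha
Total Volume = 23562 m^3

23562


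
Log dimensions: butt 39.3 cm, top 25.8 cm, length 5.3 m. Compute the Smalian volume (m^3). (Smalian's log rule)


Smalian: V = (A1 + A2)/2 * L,  A = pi*(D/200)^2
A1 = pi*(39.3/200)^2 = 0.121304 m^2
A2 = pi*(25.8/200)^2 = 0.052279 m^2
V = (0.121304+0.052279)/2*5.3 = 0.46 m^3

0.46


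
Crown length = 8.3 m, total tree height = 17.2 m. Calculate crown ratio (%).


Formula: Crown Ratio = (Crown Length / Total Height) * 100
CR = (8.3 m / 17.2 m) * 100
CR = 0.4826 * 100 = 48.3%

48.3


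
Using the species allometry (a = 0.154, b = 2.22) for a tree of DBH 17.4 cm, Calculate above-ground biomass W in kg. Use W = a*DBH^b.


Formula: W = a * DBH^b  (allometric power law)
DBH^b = 17.4^2.22 = 567.5699
W = 0.154 * 567.5699 = 87.4 kg

87.4


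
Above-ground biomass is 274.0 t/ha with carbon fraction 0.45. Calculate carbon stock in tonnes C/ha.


Formula: Carbon Stock = Biomass * Carbon Fraction
C = 274.0 t/ha * 0.45
C = 123.3 t C/ha

123.3


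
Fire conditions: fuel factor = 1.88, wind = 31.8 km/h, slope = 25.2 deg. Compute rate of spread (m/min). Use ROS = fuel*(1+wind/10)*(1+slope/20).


Formula: ROS = fuel * (1 + wind/10) * (1 + slope/20)
Wind factor = 1 + 31.8/10 = 4.18
Slope factor = 1 + 25.2/20 = 2.26
ROS = 1.88 * 4.18 * 2.26 = 17.76 m/min

17.76


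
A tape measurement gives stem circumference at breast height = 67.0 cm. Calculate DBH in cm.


Formula: DBH = C / pi
DBH = 67.0 / pi
pi = 3.14159...
DBH = 21.3 cm

21.3


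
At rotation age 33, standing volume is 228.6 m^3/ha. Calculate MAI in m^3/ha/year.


Formula: MAI = Total Volume / Stand Age
MAI = 228.6 m^3/ha / 33 years
MAI = 6.93 m^3/ha/year

6.93


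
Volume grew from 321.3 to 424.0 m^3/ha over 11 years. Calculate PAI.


Formula: PAI = (V_T2 - V_T1) / (T2 - T1)
Volume increment = 424.0 - 321.3 = 102.7 m^3/ha
PAI = 102.7 / 11 = 9.34 m^3/ha/year

9.34


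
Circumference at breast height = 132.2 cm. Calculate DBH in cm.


Formula: DBH = C / pi
DBH = 132.2 / pi
pi = 3.14159...
DBH = 42.1 cm

42.1


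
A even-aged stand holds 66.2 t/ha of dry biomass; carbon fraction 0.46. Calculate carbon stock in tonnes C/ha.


Formula: Carbon Stock = Biomass * Carbon Fraction
C = 66.2 t/ha * 0.46
C = 30.5 t C/ha

30.5


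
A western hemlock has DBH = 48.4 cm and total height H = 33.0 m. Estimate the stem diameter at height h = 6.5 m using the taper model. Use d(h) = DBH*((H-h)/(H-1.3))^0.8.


Taper: d(h) = DBH * ((H - h) / (H - 1.3))^0.8
Numerator = H - h = 33.0 - 6.5 = 26.5 m
Denominator = H - 1.3 = 33.0 - 1.3 = 31.7 m
Ratio = 26.5 / 31.7 = 0.83596
d = 48.4 * 0.83596^0.8 = 41.9 cm

41.9


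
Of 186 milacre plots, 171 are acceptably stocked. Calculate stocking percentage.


Formula: Stocking % = stocked plots / total plots * 100
Stocking = 171 / 186 * 100
Stocking = 0.9194 * 100 = 91.9%

91.9


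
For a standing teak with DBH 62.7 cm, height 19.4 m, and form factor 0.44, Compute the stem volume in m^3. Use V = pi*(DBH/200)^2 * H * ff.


Formula: V = pi * (DBH/200)^2 * H * ff
Radius = DBH/200 = 62.7/200 = 0.3135 m
Radius^2 = 0.3135^2 = 0.09828225 m^2
V = pi * 0.09828225 * 19.4 * 0.44
V = 2.636 m^3

2.636


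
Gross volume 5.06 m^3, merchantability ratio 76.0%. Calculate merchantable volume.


Formula: MV = V_total * (merchantable_pct / 100)
Merchantable fraction = 76.0% / 100 = 0.76
MV = 5.06 m^3 * 0.76 = 3.846 m^3

3.846


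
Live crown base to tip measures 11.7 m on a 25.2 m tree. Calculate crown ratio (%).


Formula: Crown Ratio = (Crown Length / Total Height) * 100
CR = (11.7 m / 25.2 m) * 100
CR = 0.4643 * 100 = 46.4%

46.4


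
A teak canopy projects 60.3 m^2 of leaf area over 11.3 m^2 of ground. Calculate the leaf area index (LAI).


Formula: LAI = total leaf area / ground area  (dimensionless)
LAI = 60.3 m^2 / 11.3 m^2
LAI = 5.34

5.34


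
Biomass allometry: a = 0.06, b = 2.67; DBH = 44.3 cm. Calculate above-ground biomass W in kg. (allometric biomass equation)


Formula: W = a * DBH^b  (allometric power law)
DBH^b = 44.3^2.67 = 24882.7255
W = 0.06 * 24882.7255 = 1493.0 kg

1493.0


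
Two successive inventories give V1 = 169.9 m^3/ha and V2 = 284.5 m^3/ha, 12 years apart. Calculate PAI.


Formula: PAI = (V_T2 - V_T1) / (T2 - T1)
Volume increment = 284.5 - 169.9 = 114.6 m^3/ha
PAI = 114.6 / 12 = 9.55 m^3/ha/year

9.55


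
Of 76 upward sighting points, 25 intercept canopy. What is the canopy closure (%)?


Formula: Canopy closure = covered points / total points * 100
Closure = 25 / 76 * 100
Closure = 0.3289 * 100 = 32.9%

32.9


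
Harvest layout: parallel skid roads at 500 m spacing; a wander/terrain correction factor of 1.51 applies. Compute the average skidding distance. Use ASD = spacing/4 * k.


Formula: ASD = (spacing / 4) * correction
Uncorrected distance = spacing / 4 = 500 / 4 = 125 m
ASD = 125 * 1.51 = 189 m

189


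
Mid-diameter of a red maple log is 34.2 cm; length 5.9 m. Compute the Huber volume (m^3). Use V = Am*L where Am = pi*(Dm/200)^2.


Huber: V = Am * L,  Am = pi*(Dm/200)^2
Am = pi*(34.2/200)^2 = 0.091863 m^2
V = 0.091863*5.9 = 0.542 m^3

0.542


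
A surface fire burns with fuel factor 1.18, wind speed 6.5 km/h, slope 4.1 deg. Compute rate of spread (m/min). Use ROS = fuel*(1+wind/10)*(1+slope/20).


Formula: ROS = fuel * (1 + wind/10) * (1 + slope/20)
Wind factor = 1 + 6.5/10 = 1.65
Slope factor = 1 + 4.1/20 = 1.205
ROS = 1.18 * 1.65 * 1.205 = 2.35 m/min

2.35


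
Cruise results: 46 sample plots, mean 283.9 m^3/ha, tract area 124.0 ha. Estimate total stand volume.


Formula: Total Volume = Mean Volume per ha * Total Area
Total Volume = 283.9 m^3/ha * 124.0 ha
Total Volume = 35204 m^3

35204


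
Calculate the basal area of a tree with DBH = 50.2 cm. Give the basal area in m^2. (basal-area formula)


Formula: BA = pi * (DBH/2)^2 / 10000  (cm^2 to m^2)
Radius = DBH/2 = 50.2/2 = 25.1 cm
BA = pi * 25.1^2 / 10000
   = 1979.2348 cm^2 / 10000
   = 0.1979 m^2

0.1979


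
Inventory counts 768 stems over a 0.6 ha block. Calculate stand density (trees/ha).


Formula: Stand Density = N_trees / Area_ha
Density = 768 trees / 0.6 ha
Density = 1280 trees/ha

1280


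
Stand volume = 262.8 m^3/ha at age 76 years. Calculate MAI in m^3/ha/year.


Formula: MAI = Total Volume / Stand Age
MAI = 262.8 m^3/ha / 76 years
MAI = 3.46 m^3/ha/year

3.46


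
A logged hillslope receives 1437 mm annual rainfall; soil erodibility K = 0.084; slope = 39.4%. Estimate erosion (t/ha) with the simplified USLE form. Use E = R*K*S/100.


Formula: E = R * K * S / 100  (simplified USLE)
R * K = 1437 * 0.084 = 120.708
E = 120.708 * 39.4 / 100 = 47.56 t/ha

47.56


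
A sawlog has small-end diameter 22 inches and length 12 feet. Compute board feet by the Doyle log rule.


Doyle: BF = (D - 4)^2 * L / 16
Adjusted diameter = 22 - 4 = 18 in
(D-4)^2 = 18^2 = 324
BF = 324 * 12 / 16 = 243 BF

243


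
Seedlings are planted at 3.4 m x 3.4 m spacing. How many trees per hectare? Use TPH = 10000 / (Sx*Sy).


Formula: TPH = 10000 m^2/ha / (spacing_x * spacing_y)
Area per tree = 3.4 m * 3.4 m = 11.56 m^2
TPH = 10000 / 11.56 = 865 trees/ha

865


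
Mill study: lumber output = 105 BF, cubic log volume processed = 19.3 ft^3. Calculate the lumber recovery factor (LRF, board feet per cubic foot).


Formula: LRF = Lumber Output (BF) / Log Input (ft^3)
LRF = 105 BF / 19.3 ft^3
LRF = 5.44 BF/ft^3

5.44


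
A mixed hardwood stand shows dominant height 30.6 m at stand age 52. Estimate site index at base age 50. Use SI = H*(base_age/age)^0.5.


Formula: SI = H_dom * (base_age / age)^0.5
Age ratio = 50 / 52 = 0.96154
sqrt(age_ratio) = 0.98058
SI = 30.6 * 0.98058 = 30.0 m

30.0


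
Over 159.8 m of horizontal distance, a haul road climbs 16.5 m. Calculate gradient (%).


Formula: Gradient = rise / run * 100
Gradient = 16.5 / 159.8 * 100 = 10.3%

10.3


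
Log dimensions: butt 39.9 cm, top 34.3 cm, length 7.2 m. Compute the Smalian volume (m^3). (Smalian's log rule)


Smalian: V = (A1 + A2)/2 * L,  A = pi*(D/200)^2
A1 = pi*(39.9/200)^2 = 0.125036 m^2
A2 = pi*(34.3/200)^2 = 0.092401 m^2
V = (0.125036+0.092401)/2*7.2 = 0.7828 m^3

0.7828


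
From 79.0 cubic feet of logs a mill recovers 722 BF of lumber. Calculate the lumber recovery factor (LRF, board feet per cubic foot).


Formula: LRF = Lumber Output (BF) / Log Input (ft^3)
LRF = 722 BF / 79.0 ft^3
LRF = 9.14 BF/ft^3

9.14


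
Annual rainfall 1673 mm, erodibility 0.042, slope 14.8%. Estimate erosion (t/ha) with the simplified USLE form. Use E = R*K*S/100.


Formula: E = R * K * S / 100  (simplified USLE)
R * K = 1673 * 0.042 = 70.266
E = 70.266 * 14.8 / 100 = 10.4 t/ha

10.4


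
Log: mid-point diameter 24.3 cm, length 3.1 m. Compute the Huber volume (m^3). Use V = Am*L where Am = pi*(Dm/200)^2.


Huber: V = Am * L,  Am = pi*(Dm/200)^2
Am = pi*(24.3/200)^2 = 0.046377 m^2
V = 0.046377*3.1 = 0.1438 m^3

0.1438


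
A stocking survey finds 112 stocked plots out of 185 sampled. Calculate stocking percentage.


Formula: Stocking % = stocked plots / total plots * 100
Stocking = 112 / 185 * 100
Stocking = 0.6054 * 100 = 60.5%

60.5


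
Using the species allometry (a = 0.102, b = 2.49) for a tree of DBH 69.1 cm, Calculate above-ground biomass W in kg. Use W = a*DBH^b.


Formula: W = a * DBH^b  (allometric power law)
DBH^b = 69.1^2.49 = 38045.2409
W = 0.102 * 38045.2409 = 3880.6 kg

3880.6


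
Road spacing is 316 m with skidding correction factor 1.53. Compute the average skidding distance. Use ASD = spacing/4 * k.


Formula: ASD = (spacing / 4) * correction
Uncorrected distance = spacing / 4 = 316 / 4 = 79 m
ASD = 79 * 1.53 = 121 m

121


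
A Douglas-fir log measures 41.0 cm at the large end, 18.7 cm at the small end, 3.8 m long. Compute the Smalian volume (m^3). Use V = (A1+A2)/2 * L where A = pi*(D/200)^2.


Smalian: V = (A1 + A2)/2 * L,  A = pi*(D/200)^2
A1 = pi*(41.0/200)^2 = 0.132025 m^2
A2 = pi*(18.7/200)^2 = 0.027465 m^2
V = (0.132025+0.027465)/2*3.8 = 0.303 m^3

0.303


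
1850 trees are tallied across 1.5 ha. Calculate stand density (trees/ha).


Formula: Stand Density = N_trees / Area_ha
Density = 1850 trees / 1.5 ha
Density = 1233 trees/ha

1233


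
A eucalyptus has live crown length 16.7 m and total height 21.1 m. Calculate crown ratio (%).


Formula: Crown Ratio = (Crown Length / Total Height) * 100
CR = (16.7 m / 21.1 m) * 100
CR = 0.7915 * 100 = 79.1%

79.1


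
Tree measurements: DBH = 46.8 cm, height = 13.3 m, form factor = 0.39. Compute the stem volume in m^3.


Formula: V = pi * (DBH/200)^2 * H * ff
Radius = DBH/200 = 46.8/200 = 0.234 m
Radius^2 = 0.234^2 = 0.054756 m^2
V = pi * 0.054756 * 13.3 * 0.39
V = 0.892 m^3

0.892


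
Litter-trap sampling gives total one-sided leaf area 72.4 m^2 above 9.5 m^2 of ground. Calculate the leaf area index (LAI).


Formula: LAI = total leaf area / ground area  (dimensionless)
LAI = 72.4 m^2 / 9.5 m^2
LAI = 7.62

7.62


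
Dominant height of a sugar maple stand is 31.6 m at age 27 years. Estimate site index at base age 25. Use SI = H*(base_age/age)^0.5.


Formula: SI = H_dom * (base_age / age)^0.5
Age ratio = 25 / 27 = 0.92593
sqrt(age_ratio) = 0.96225
SI = 31.6 * 0.96225 = 30.4 m

30.4


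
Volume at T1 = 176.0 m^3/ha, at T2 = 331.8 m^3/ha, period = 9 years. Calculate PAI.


Formula: PAI = (V_T2 - V_T1) / (T2 - T1)
Volume increment = 331.8 - 176.0 = 155.8 m^3/ha
PAI = 155.8 / 9 = 17.31 m^3/ha/year

17.31


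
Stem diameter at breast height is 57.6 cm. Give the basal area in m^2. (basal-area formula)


Formula: BA = pi * (DBH/2)^2 / 10000  (cm^2 to m^2)
Radius = DBH/2 = 57.6/2 = 28.8 cm
BA = pi * 28.8^2 / 10000
   = 2605.7626 cm^2 / 10000
   = 0.2606 m^2

0.2606


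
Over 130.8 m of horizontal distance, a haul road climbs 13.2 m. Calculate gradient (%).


Formula: Gradient = rise / run * 100
Gradient = 13.2 / 130.8 * 100 = 10.1%

10.1


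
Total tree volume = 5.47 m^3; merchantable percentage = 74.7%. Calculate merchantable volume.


Formula: MV = V_total * (merchantable_pct / 100)
Merchantable fraction = 74.7% / 100 = 0.747
MV = 5.47 m^3 * 0.747 = 4.086 m^3

4.086


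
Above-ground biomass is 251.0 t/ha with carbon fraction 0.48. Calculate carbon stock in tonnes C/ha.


Formula: Carbon Stock = Biomass * Carbon Fraction
C = 251.0 t/ha * 0.48
C = 120.5 t C/ha

120.5


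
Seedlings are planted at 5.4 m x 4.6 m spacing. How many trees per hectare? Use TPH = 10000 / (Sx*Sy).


Formula: TPH = 10000 m^2/ha / (spacing_x * spacing_y)
Area per tree = 5.4 m * 4.6 m = 24.84 m^2
TPH = 10000 / 24.84 = 403 trees/ha

403


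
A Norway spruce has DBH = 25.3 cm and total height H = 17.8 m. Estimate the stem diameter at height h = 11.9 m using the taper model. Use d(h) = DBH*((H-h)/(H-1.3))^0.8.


Taper: d(h) = DBH * ((H - h) / (H - 1.3))^0.8
Numerator = H - h = 17.8 - 11.9 = 5.9 m
Denominator = H - 1.3 = 17.8 - 1.3 = 16.5 m
Ratio = 5.9 / 16.5 = 0.35758
d = 25.3 * 0.35758^0.8 = 11.1 cm

11.1


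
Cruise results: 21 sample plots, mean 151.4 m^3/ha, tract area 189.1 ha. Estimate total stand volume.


Formula: Total Volume = Mean Volume per ha * Total Area
Total Volume = 151.4 m^3/ha * 189.1 ha
Total Volume = 28630 m^3

28630


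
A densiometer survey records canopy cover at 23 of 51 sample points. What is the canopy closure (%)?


Formula: Canopy closure = covered points / total points * 100
Closure = 23 / 51 * 100
Closure = 0.451 * 100 = 45.1%

45.1


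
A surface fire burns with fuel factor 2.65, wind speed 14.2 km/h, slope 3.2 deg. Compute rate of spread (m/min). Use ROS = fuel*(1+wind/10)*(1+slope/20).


Formula: ROS = fuel * (1 + wind/10) * (1 + slope/20)
Wind factor = 1 + 14.2/10 = 2.42
Slope factor = 1 + 3.2/20 = 1.16
ROS = 2.65 * 2.42 * 1.16 = 7.44 m/min

7.44


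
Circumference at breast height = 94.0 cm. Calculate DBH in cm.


Formula: DBH = C / pi
DBH = 94.0 / pi
pi = 3.14159...
DBH = 29.9 cm

29.9


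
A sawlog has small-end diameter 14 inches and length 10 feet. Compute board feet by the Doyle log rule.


Doyle: BF = (D - 4)^2 * L / 16
Adjusted diameter = 14 - 4 = 10 in
(D-4)^2 = 10^2 = 100
BF = 100 * 10 / 16 = 63 BF

63


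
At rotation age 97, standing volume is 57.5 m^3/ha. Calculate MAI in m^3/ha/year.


Formula: MAI = Total Volume / Stand Age
MAI = 57.5 m^3/ha / 97 years
MAI = 0.59 m^3/ha/year

0.59


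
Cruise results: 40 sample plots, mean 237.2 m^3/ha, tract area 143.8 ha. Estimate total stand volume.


Formula: Total Volume = Mean Volume per ha * Total Area
Total Volume = 237.2 m^3/ha * 143.8 ha
Total Volume = 34109 m^3

34109


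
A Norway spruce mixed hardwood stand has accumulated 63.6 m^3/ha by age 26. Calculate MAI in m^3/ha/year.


Formula: MAI = Total Volume / Stand Age
MAI = 63.6 m^3/ha / 26 years
MAI = 2.45 m^3/ha/year

2.45


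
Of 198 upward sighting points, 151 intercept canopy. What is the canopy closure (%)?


Formula: Canopy closure = covered points / total points * 100
Closure = 151 / 198 * 100
Closure = 0.7626 * 100 = 76.3%

76.3


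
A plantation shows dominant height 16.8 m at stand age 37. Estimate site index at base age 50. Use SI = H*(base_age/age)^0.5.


Formula: SI = H_dom * (base_age / age)^0.5
Age ratio = 50 / 37 = 1.35135
sqrt(age_ratio) = 1.16248
SI = 16.8 * 1.16248 = 19.5 m

19.5


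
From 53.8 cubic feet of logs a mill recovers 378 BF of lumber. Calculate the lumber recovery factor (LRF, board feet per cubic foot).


Formula: LRF = Lumber Output (BF) / Log Input (ft^3)
LRF = 378 BF / 53.8 ft^3
LRF = 7.03 BF/ft^3

7.03


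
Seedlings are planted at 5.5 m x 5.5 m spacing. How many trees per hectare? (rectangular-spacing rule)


Formula: TPH = 10000 m^2/ha / (spacing_x * spacing_y)
Area per tree = 5.5 m * 5.5 m = 30.25 m^2
TPH = 10000 / 30.25 = 331 trees/ha

331


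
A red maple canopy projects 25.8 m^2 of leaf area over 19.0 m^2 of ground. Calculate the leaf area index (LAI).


Formula: LAI = total leaf area / ground area  (dimensionless)
LAI = 25.8 m^2 / 19.0 m^2
LAI = 1.36

1.36


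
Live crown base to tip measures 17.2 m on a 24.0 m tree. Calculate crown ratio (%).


Formula: Crown Ratio = (Crown Length / Total Height) * 100
CR = (17.2 m / 24.0 m) * 100
CR = 0.7167 * 100 = 71.7%

71.7


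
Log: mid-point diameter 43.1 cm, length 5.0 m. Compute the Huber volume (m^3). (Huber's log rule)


Huber: V = Am * L,  Am = pi*(Dm/200)^2
Am = pi*(43.1/200)^2 = 0.145896 m^2
V = 0.145896*5.0 = 0.7295 m^3

0.7295


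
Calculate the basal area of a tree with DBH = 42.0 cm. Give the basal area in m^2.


Formula: BA = pi * (DBH/2)^2 / 10000  (cm^2 to m^2)
Radius = DBH/2 = 42.0/2 = 21.0 cm
BA = pi * 21.0^2 / 10000
   = 1385.4424 cm^2 / 10000
   = 0.1385 m^2

0.1385


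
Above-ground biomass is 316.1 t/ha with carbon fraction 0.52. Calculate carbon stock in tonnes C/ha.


Formula: Carbon Stock = Biomass * Carbon Fraction
C = 316.1 t/ha * 0.52
C = 164.4 t C/ha

164.4


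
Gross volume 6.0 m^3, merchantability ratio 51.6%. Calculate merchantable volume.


Formula: MV = V_total * (merchantable_pct / 100)
Merchantable fraction = 51.6% / 100 = 0.516
MV = 6.0 m^3 * 0.516 = 3.096 m^3

3.096


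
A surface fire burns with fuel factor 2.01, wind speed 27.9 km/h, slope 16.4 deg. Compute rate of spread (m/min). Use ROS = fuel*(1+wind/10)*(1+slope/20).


Formula: ROS = fuel * (1 + wind/10) * (1 + slope/20)
Wind factor = 1 + 27.9/10 = 3.79
Slope factor = 1 + 16.4/20 = 1.82
ROS = 2.01 * 3.79 * 1.82 = 13.86 m/min

13.86


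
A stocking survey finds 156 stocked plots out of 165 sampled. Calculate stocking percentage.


Formula: Stocking % = stocked plots / total plots * 100
Stocking = 156 / 165 * 100
Stocking = 0.9455 * 100 = 94.5%

94.5


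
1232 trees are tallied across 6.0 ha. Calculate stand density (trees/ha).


Formula: Stand Density = N_trees / Area_ha
Density = 1232 trees / 6.0 ha
Density = 205 trees/ha

205


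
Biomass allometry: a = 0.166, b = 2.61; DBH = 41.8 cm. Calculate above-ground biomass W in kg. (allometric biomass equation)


Formula: W = a * DBH^b  (allometric power law)
DBH^b = 41.8^2.61 = 17032.1744
W = 0.166 * 17032.1744 = 2827.3 kg

2827.3


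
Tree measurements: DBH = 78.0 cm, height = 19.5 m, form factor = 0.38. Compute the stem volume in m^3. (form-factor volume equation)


Formula: V = pi * (DBH/200)^2 * H * ff
Radius = DBH/200 = 78.0/200 = 0.39 m
Radius^2 = 0.39^2 = 0.1521 m^2
V = pi * 0.1521 * 19.5 * 0.38
V = 3.541 m^3

3.541


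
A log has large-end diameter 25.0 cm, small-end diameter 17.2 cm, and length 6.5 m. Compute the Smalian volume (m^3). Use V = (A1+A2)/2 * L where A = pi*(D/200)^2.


Smalian: V = (A1 + A2)/2 * L,  A = pi*(D/200)^2
A1 = pi*(25.0/200)^2 = 0.049087 m^2
A2 = pi*(17.2/200)^2 = 0.023235 m^2
V = (0.049087+0.023235)/2*6.5 = 0.235 m^3

0.235


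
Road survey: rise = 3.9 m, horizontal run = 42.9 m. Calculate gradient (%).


Formula: Gradient = rise / run * 100
Gradient = 3.9 / 42.9 * 100 = 9.1%

9.1


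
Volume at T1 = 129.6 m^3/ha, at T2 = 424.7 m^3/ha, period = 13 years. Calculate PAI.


Formula: PAI = (V_T2 - V_T1) / (T2 - T1)
Volume increment = 424.7 - 129.6 = 295.1 m^3/ha
PAI = 295.1 / 13 = 22.7 m^3/ha/year

22.7


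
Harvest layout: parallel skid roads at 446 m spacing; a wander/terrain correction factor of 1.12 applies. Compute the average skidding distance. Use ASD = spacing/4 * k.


Formula: ASD = (spacing / 4) * correction
Uncorrected distance = spacing / 4 = 446 / 4 = 111.5 m
ASD = 111.5 * 1.12 = 125 m

125


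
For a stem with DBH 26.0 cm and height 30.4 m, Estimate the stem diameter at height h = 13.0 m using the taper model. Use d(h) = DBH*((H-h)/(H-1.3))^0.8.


Taper: d(h) = DBH * ((H - h) / (H - 1.3))^0.8
Numerator = H - h = 30.4 - 13.0 = 17.4 m
Denominator = H - 1.3 = 30.4 - 1.3 = 29.1 m
Ratio = 17.4 / 29.1 = 0.59794
d = 26.0 * 0.59794^0.8 = 17.2 cm

17.2


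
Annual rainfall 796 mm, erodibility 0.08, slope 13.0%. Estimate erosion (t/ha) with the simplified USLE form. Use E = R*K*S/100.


Formula: E = R * K * S / 100  (simplified USLE)
R * K = 796 * 0.08 = 63.68
E = 63.68 * 13.0 / 100 = 8.28 t/ha

8.28


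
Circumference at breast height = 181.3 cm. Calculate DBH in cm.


Formula: DBH = C / pi
DBH = 181.3 / pi
pi = 3.14159...
DBH = 57.7 cm

57.7


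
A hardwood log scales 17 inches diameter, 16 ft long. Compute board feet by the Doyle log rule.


Doyle: BF = (D - 4)^2 * L / 16
Adjusted diameter = 17 - 4 = 13 in
(D-4)^2 = 13^2 = 169
BF = 169 * 16 / 16 = 169 BF

169


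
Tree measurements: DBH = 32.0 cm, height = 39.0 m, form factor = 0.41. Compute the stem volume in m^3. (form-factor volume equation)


Formula: V = pi * (DBH/200)^2 * H * ff
Radius = DBH/200 = 32.0/200 = 0.16 m
Radius^2 = 0.16^2 = 0.0256 m^2
V = pi * 0.0256 * 39.0 * 0.41
V = 1.286 m^3

1.286


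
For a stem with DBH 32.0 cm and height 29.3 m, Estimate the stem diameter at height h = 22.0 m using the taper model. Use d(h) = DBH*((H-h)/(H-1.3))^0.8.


Taper: d(h) = DBH * ((H - h) / (H - 1.3))^0.8
Numerator = H - h = 29.3 - 22.0 = 7.3 m
Denominator = H - 1.3 = 29.3 - 1.3 = 28.0 m
Ratio = 7.3 / 28.0 = 0.26071
d = 32.0 * 0.26071^0.8 = 10.9 cm

10.9


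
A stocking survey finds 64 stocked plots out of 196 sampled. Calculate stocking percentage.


Formula: Stocking % = stocked plots / total plots * 100
Stocking = 64 / 196 * 100
Stocking = 0.3265 * 100 = 32.7%

32.7


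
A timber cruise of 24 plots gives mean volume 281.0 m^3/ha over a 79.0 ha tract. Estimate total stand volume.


Formula: Total Volume = Mean Volume per ha * Total Area
Total Volume = 281.0 m^3/ha * 79.0 ha
Total Volume = 22199 m^3

22199


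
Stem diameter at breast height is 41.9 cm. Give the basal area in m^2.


Formula: BA = pi * (DBH/2)^2 / 10000  (cm^2 to m^2)
Radius = DBH/2 = 41.9/2 = 20.95 cm
BA = pi * 20.95^2 / 10000
   = 1378.8529 cm^2 / 10000
   = 0.1379 m^2

0.1379


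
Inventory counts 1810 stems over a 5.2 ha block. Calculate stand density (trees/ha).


Formula: Stand Density = N_trees / Area_ha
Density = 1810 trees / 5.2 ha
Density = 348 trees/ha

348


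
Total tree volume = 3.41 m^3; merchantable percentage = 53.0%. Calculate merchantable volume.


Formula: MV = V_total * (merchantable_pct / 100)
Merchantable fraction = 53.0% / 100 = 0.53
MV = 3.41 m^3 * 0.53 = 1.807 m^3

1.807


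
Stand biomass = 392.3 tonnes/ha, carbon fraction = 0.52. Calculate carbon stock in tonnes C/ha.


Formula: Carbon Stock = Biomass * Carbon Fraction
C = 392.3 t/ha * 0.52
C = 204.0 t C/ha

204.0
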